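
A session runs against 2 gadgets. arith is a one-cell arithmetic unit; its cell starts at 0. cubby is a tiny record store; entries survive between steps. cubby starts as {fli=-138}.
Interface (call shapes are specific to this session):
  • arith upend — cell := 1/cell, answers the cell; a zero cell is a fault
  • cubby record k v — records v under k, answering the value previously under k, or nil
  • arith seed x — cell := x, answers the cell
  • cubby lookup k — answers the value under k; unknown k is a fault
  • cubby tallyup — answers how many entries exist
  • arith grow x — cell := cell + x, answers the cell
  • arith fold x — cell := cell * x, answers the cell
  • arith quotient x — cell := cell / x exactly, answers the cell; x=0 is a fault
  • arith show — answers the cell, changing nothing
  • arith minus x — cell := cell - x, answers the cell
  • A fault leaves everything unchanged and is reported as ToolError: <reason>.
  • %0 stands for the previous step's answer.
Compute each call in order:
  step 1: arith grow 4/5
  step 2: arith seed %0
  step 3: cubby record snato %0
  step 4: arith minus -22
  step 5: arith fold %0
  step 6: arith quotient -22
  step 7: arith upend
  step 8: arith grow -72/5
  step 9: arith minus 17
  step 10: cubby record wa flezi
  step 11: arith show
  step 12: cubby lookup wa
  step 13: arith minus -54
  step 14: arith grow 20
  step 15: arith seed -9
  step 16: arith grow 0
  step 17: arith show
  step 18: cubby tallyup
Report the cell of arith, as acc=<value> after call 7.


Answer: acc=-275/6498

Derivation:
·→ arith grow(x→4/5)
·← 4/5
·→ arith seed(x→%0)
·← 4/5
·→ cubby record(k→snato, v→%0)
·← nil
·→ arith minus(x→-22)
·← 114/5
·→ arith fold(x→%0)
·← 12996/25
·→ arith quotient(x→-22)
·← -6498/275
·→ arith upend()
·← -275/6498
·→ arith grow(x→-72/5)
·← -469231/32490
·→ arith minus(x→17)
·← -1021561/32490
·→ cubby record(k→wa, v→flezi)
·← nil
·→ arith show()
·← -1021561/32490
·→ cubby lookup(k→wa)
·← flezi
·→ arith minus(x→-54)
·← 732899/32490
·→ arith grow(x→20)
·← 1382699/32490
·→ arith seed(x→-9)
·← -9
·→ arith grow(x→0)
·← -9
·→ arith show()
·← -9
·→ cubby tallyup()
·← 3


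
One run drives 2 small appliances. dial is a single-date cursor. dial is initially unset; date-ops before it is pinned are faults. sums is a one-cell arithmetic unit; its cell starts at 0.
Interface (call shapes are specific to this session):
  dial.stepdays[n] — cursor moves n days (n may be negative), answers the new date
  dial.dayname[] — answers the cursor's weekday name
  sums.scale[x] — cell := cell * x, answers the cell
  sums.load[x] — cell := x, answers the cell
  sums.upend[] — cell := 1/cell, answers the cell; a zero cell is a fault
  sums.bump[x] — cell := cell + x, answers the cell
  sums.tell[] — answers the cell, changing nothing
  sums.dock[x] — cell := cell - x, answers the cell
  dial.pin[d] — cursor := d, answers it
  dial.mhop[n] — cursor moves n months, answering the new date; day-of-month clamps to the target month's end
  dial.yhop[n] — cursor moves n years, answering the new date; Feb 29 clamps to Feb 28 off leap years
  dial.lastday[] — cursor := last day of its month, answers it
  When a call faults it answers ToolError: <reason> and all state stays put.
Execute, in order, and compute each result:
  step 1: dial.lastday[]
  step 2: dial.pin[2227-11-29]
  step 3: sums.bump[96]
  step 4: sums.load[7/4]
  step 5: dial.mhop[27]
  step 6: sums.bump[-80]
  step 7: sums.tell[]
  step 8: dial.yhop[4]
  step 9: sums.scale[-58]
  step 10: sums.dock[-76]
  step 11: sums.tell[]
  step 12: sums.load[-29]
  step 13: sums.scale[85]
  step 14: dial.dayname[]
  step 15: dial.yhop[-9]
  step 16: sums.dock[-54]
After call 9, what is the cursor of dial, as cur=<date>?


Answer: cur=2234-02-28

Derivation:
>> lastday()
<< ToolError: no date set
>> pin(d→2227-11-29)
<< 2227-11-29
>> bump(x→96)
<< 96
>> load(x→7/4)
<< 7/4
>> mhop(n→27)
<< 2230-02-28
>> bump(x→-80)
<< -313/4
>> tell()
<< -313/4
>> yhop(n→4)
<< 2234-02-28
>> scale(x→-58)
<< 9077/2
>> dock(x→-76)
<< 9229/2
>> tell()
<< 9229/2
>> load(x→-29)
<< -29
>> scale(x→85)
<< -2465
>> dayname()
<< Friday
>> yhop(n→-9)
<< 2225-02-28
>> dock(x→-54)
<< -2411


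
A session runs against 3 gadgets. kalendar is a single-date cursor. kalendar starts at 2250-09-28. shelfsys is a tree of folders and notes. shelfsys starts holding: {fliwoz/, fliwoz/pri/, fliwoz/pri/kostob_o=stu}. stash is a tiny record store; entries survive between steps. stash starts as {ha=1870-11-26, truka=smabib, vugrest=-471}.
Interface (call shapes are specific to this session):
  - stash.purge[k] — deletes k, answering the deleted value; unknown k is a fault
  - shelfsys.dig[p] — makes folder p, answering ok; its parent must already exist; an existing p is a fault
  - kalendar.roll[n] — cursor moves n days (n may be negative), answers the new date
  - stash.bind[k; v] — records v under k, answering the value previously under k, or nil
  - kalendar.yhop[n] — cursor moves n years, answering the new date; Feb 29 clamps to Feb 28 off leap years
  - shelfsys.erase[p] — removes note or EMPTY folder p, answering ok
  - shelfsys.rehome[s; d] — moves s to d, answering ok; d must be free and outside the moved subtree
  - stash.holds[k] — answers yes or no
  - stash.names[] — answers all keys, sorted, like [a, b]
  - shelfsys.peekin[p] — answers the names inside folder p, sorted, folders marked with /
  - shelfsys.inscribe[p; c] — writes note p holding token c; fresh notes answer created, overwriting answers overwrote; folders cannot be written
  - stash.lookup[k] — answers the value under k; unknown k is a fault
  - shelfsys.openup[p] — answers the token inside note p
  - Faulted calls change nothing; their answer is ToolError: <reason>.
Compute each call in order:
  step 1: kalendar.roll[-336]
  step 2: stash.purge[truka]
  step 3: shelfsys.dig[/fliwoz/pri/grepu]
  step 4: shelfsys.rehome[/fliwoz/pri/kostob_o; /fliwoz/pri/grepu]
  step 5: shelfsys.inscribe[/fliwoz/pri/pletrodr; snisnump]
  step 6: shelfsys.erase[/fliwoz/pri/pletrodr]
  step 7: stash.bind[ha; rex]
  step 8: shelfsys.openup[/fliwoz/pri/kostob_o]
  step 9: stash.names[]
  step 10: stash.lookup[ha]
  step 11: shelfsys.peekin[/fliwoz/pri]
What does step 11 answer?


-- 1. kalendar.roll(n='-336') == 2249-10-27
-- 2. stash.purge(k='truka') == smabib
-- 3. shelfsys.dig(p='/fliwoz/pri/grepu') == ok
-- 4. shelfsys.rehome(s='/fliwoz/pri/kostob_o', d='/fliwoz/pri/grepu') == ToolError: exists
-- 5. shelfsys.inscribe(p='/fliwoz/pri/pletrodr', c='snisnump') == created
-- 6. shelfsys.erase(p='/fliwoz/pri/pletrodr') == ok
-- 7. stash.bind(k='ha', v='rex') == 1870-11-26
-- 8. shelfsys.openup(p='/fliwoz/pri/kostob_o') == stu
-- 9. stash.names() == [ha, vugrest]
-- 10. stash.lookup(k='ha') == rex
-- 11. shelfsys.peekin(p='/fliwoz/pri') == [grepu/, kostob_o]

Answer: [grepu/, kostob_o]


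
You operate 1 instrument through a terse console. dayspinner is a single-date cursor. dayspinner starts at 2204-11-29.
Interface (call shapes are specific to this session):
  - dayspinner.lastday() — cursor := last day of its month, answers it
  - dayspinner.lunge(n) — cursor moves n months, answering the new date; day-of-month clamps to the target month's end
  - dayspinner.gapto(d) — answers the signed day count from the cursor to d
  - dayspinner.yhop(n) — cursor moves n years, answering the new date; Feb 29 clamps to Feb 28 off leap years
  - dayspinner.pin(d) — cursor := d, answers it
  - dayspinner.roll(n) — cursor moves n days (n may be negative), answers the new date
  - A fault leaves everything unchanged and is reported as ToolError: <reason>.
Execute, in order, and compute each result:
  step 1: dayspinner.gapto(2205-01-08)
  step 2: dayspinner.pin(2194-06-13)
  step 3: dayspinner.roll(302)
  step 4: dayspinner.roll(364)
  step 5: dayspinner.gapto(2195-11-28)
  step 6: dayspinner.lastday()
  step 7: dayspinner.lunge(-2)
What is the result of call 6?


Act: dayspinner.gapto[d→2205-01-08]
Obs: 40
Act: dayspinner.pin[d→2194-06-13]
Obs: 2194-06-13
Act: dayspinner.roll[n→302]
Obs: 2195-04-11
Act: dayspinner.roll[n→364]
Obs: 2196-04-09
Act: dayspinner.gapto[d→2195-11-28]
Obs: -133
Act: dayspinner.lastday[]
Obs: 2196-04-30
Act: dayspinner.lunge[n→-2]
Obs: 2196-02-29

Answer: 2196-04-30


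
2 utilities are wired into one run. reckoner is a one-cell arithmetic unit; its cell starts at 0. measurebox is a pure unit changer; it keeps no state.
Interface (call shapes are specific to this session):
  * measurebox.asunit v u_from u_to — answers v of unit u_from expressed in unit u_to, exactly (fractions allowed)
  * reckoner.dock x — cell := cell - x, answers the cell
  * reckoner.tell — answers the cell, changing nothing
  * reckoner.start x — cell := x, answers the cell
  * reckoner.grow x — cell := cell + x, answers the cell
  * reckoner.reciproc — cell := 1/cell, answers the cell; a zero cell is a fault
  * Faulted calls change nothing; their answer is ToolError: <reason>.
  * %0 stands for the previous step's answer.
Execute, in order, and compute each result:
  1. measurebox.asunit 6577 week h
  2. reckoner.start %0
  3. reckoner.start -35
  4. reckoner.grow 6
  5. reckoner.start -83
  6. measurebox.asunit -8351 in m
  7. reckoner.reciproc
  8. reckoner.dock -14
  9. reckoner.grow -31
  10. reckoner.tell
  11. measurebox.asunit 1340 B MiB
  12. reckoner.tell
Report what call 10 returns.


Answer: -1412/83

Derivation:
>>> measurebox.asunit v→6577 u_from→week u_to→h
  1104936
>>> reckoner.start x→%0
  1104936
>>> reckoner.start x→-35
  -35
>>> reckoner.grow x→6
  -29
>>> reckoner.start x→-83
  -83
>>> measurebox.asunit v→-8351 u_from→in u_to→m
  -1060577/5000
>>> reckoner.reciproc
  -1/83
>>> reckoner.dock x→-14
  1161/83
>>> reckoner.grow x→-31
  -1412/83
>>> reckoner.tell
  -1412/83
>>> measurebox.asunit v→1340 u_from→B u_to→MiB
  335/262144
>>> reckoner.tell
  -1412/83


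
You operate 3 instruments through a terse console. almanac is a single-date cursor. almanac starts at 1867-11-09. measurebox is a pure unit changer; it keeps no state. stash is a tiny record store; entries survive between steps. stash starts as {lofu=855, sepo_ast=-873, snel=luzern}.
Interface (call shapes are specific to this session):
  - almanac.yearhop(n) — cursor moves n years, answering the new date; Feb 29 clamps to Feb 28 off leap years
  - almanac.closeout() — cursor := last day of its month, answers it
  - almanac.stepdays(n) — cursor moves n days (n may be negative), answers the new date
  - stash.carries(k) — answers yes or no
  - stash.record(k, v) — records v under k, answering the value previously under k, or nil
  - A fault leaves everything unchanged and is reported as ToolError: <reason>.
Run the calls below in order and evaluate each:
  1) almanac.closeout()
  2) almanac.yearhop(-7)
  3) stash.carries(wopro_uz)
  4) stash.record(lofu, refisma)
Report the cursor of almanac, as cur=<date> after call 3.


Answer: cur=1860-11-30

Derivation:
>> closeout()
<< 1867-11-30
>> yearhop(n=-7)
<< 1860-11-30
>> carries(k=wopro_uz)
<< no
>> record(k=lofu, v=refisma)
<< 855


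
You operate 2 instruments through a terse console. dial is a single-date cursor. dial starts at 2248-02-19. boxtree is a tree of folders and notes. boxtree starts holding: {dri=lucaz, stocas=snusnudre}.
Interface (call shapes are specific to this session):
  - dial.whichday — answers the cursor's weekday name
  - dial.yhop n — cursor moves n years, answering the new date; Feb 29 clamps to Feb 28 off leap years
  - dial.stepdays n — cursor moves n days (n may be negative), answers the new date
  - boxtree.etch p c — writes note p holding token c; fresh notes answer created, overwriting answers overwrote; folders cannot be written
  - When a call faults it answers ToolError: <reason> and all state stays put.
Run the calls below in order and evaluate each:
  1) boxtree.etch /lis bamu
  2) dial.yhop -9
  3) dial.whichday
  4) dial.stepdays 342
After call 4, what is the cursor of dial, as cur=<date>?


Next I call etch with p→/lis, c→bamu: created.
Using yhop with n→-9, and get 2239-02-19.
I try whichday, giving Tuesday.
I invoke stepdays with n→342, and observe 2240-01-27.

Answer: cur=2240-01-27


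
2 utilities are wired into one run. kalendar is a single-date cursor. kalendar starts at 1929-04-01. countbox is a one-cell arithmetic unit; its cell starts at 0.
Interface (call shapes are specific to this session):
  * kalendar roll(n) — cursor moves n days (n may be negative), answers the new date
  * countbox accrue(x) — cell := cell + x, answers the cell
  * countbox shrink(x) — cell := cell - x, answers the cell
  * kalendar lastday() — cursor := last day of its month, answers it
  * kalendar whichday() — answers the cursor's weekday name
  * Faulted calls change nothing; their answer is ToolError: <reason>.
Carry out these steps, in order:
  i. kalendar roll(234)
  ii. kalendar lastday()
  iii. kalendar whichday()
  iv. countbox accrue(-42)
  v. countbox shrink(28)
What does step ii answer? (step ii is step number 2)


Answer: 1929-11-30

Derivation:
>> kalendar roll(n=234)
<< 1929-11-21
>> kalendar lastday()
<< 1929-11-30
>> kalendar whichday()
<< Saturday
>> countbox accrue(x=-42)
<< -42
>> countbox shrink(x=28)
<< -70


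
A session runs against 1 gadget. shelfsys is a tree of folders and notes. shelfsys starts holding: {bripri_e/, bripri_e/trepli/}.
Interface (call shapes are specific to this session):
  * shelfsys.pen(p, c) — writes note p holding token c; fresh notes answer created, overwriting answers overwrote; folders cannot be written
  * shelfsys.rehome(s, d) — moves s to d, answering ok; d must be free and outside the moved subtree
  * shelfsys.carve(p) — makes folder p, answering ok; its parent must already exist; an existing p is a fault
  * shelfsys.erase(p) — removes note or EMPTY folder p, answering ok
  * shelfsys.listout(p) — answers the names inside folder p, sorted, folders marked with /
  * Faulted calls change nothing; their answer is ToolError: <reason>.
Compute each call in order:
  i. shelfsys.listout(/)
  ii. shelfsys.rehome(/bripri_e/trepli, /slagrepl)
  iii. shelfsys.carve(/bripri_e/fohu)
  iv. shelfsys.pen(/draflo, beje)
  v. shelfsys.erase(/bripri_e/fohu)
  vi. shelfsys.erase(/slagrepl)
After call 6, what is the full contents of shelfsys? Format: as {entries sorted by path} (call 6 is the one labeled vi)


Answer: {bripri_e/, draflo=beje}

Derivation:
[in] shelfsys.listout p→/
= [bripri_e/]
[in] shelfsys.rehome s→/bripri_e/trepli d→/slagrepl
= ok
[in] shelfsys.carve p→/bripri_e/fohu
= ok
[in] shelfsys.pen p→/draflo c→beje
= created
[in] shelfsys.erase p→/bripri_e/fohu
= ok
[in] shelfsys.erase p→/slagrepl
= ok


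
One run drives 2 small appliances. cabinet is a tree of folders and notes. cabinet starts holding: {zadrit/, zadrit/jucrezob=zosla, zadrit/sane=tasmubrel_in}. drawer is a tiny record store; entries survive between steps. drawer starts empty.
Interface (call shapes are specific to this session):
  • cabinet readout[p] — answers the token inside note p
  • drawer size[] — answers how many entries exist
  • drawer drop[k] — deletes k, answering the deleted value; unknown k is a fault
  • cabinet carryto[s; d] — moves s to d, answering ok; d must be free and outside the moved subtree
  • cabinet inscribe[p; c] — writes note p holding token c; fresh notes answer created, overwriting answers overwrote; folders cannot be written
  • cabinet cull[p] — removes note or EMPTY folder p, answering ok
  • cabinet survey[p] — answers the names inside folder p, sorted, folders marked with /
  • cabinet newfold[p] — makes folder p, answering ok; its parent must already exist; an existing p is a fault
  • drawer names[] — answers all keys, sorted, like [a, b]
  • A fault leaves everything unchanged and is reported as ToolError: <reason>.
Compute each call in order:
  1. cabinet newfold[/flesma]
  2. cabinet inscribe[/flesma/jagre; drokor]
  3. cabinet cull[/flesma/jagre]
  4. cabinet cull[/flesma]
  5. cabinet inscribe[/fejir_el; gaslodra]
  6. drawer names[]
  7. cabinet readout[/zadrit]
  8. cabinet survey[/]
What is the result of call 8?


Using cabinet newfold(p: /flesma), and get ok.
Invoking cabinet inscribe(p: /flesma/jagre, c: drokor), and get created.
Now I run cabinet cull(p: /flesma/jagre), and observe ok.
Calling cabinet cull(p: /flesma), which returns ok.
Calling cabinet inscribe(p: /fejir_el, c: gaslodra), and get created.
I call drawer names, and see [].
Calling cabinet readout(p: /zadrit), and see ToolError: is a directory.
I invoke cabinet survey(p: /), — result: [fejir_el, zadrit/].

Answer: [fejir_el, zadrit/]


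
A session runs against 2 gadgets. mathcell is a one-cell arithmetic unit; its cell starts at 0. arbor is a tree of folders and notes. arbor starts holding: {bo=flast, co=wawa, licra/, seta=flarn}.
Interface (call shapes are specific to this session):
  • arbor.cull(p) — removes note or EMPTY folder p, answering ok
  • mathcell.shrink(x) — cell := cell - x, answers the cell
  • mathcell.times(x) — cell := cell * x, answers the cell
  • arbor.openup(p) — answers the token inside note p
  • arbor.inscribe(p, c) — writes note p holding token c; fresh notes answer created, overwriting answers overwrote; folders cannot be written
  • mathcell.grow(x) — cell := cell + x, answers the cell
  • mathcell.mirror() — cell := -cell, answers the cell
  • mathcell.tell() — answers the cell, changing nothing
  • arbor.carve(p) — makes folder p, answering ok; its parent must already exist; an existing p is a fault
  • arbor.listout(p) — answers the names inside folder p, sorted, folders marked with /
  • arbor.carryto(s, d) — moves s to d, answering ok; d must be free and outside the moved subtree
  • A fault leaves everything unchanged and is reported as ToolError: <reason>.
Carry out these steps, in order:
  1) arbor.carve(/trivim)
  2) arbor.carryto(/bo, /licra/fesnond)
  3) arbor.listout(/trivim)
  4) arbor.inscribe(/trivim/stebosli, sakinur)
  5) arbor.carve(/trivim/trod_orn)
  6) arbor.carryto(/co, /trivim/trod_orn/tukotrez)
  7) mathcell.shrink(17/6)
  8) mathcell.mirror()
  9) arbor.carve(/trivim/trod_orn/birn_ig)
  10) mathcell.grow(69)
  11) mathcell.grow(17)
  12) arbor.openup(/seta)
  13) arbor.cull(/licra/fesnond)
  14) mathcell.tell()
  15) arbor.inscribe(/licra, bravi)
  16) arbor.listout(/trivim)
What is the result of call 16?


Answer: [stebosli, trod_orn/]

Derivation:
Step: arbor.carve[/trivim]
Result: ok
Step: arbor.carryto[/bo; /licra/fesnond]
Result: ok
Step: arbor.listout[/trivim]
Result: []
Step: arbor.inscribe[/trivim/stebosli; sakinur]
Result: created
Step: arbor.carve[/trivim/trod_orn]
Result: ok
Step: arbor.carryto[/co; /trivim/trod_orn/tukotrez]
Result: ok
Step: mathcell.shrink[17/6]
Result: -17/6
Step: mathcell.mirror[]
Result: 17/6
Step: arbor.carve[/trivim/trod_orn/birn_ig]
Result: ok
Step: mathcell.grow[69]
Result: 431/6
Step: mathcell.grow[17]
Result: 533/6
Step: arbor.openup[/seta]
Result: flarn
Step: arbor.cull[/licra/fesnond]
Result: ok
Step: mathcell.tell[]
Result: 533/6
Step: arbor.inscribe[/licra; bravi]
Result: ToolError: is a directory
Step: arbor.listout[/trivim]
Result: [stebosli, trod_orn/]


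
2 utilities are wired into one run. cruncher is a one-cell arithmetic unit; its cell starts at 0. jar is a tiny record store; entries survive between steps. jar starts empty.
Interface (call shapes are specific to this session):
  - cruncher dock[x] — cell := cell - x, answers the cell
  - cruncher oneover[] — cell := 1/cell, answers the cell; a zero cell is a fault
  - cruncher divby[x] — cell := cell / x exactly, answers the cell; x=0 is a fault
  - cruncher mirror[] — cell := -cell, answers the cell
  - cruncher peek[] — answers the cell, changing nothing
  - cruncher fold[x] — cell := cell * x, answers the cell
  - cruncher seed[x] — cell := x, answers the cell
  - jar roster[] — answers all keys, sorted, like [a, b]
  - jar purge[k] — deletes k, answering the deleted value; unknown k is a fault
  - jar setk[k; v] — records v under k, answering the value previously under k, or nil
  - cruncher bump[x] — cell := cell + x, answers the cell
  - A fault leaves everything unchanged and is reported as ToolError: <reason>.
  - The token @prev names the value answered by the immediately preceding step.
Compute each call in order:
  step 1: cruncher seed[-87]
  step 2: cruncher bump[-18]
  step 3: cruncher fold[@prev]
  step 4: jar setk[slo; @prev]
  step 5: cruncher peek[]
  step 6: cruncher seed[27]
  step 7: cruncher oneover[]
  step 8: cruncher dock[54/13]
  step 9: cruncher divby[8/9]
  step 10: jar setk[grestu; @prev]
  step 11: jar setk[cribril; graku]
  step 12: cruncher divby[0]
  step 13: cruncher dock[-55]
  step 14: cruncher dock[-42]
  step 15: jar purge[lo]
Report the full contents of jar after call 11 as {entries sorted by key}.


> cruncher seed -87
:: -87
> cruncher bump -18
:: -105
> cruncher fold @prev
:: 11025
> jar setk slo @prev
:: nil
> cruncher peek
:: 11025
> cruncher seed 27
:: 27
> cruncher oneover
:: 1/27
> cruncher dock 54/13
:: -1445/351
> cruncher divby 8/9
:: -1445/312
> jar setk grestu @prev
:: nil
> jar setk cribril graku
:: nil
> cruncher divby 0
:: ToolError: division by zero
> cruncher dock -55
:: 15715/312
> cruncher dock -42
:: 28819/312
> jar purge lo
:: ToolError: no such key lo

Answer: {cribril=graku, grestu=-1445/312, slo=11025}


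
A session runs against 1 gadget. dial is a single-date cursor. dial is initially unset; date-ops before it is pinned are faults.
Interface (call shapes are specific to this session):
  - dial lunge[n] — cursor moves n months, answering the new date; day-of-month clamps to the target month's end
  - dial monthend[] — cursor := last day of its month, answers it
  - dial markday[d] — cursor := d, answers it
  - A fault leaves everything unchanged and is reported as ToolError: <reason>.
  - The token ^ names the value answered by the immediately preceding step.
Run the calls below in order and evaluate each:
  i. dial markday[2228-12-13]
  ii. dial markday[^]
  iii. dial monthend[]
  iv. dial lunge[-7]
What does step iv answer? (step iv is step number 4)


Answer: 2228-05-31

Derivation:
;; 1. dial markday(d→2228-12-13) == 2228-12-13
;; 2. dial markday(d→^) == 2228-12-13
;; 3. dial monthend() == 2228-12-31
;; 4. dial lunge(n→-7) == 2228-05-31


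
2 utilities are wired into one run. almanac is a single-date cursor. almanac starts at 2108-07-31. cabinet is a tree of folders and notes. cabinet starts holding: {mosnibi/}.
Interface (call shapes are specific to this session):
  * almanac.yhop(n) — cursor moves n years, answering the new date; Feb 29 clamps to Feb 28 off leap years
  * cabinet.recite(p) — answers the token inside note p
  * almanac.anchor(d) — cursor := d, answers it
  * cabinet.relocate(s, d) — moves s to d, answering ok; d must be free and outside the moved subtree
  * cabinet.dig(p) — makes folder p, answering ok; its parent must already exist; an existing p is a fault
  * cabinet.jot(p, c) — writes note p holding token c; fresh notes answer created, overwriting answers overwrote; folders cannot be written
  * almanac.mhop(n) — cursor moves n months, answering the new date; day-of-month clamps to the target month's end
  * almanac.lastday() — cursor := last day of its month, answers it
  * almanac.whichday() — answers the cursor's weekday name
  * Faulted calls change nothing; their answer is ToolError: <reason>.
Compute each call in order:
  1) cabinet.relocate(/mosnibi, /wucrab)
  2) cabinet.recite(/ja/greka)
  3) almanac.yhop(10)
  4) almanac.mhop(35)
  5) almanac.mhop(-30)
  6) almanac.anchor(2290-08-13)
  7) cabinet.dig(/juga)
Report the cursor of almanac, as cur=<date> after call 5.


Answer: cur=2118-12-30

Derivation:
$ relocate /mosnibi /wucrab
[out] ok
$ recite /ja/greka
[out] ToolError: not found
$ yhop 10
[out] 2118-07-31
$ mhop 35
[out] 2121-06-30
$ mhop -30
[out] 2118-12-30
$ anchor 2290-08-13
[out] 2290-08-13
$ dig /juga
[out] ok


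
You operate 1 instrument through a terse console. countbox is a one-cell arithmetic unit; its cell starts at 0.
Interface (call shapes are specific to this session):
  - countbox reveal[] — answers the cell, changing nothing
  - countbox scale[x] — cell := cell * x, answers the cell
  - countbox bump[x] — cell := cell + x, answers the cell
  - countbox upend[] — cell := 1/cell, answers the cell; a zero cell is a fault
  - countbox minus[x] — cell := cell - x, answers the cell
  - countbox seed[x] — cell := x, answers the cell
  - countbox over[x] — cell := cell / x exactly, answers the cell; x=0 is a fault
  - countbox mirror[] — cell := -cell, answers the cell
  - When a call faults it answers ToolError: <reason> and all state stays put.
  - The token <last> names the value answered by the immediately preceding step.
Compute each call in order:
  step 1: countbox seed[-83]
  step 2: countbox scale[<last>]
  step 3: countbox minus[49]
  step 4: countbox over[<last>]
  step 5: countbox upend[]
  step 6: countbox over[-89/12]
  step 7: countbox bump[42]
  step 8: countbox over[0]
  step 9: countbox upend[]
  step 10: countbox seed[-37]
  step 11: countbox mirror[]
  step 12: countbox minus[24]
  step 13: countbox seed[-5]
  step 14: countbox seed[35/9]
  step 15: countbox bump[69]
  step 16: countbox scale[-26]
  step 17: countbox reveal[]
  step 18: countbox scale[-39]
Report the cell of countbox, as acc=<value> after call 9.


-- countbox seed(-83) : -83
-- countbox scale(<last>) : 6889
-- countbox minus(49) : 6840
-- countbox over(<last>) : 1
-- countbox upend() : 1
-- countbox over(-89/12) : -12/89
-- countbox bump(42) : 3726/89
-- countbox over(0) : ToolError: division by zero
-- countbox upend() : 89/3726
-- countbox seed(-37) : -37
-- countbox mirror() : 37
-- countbox minus(24) : 13
-- countbox seed(-5) : -5
-- countbox seed(35/9) : 35/9
-- countbox bump(69) : 656/9
-- countbox scale(-26) : -17056/9
-- countbox reveal() : -17056/9
-- countbox scale(-39) : 221728/3

Answer: acc=89/3726


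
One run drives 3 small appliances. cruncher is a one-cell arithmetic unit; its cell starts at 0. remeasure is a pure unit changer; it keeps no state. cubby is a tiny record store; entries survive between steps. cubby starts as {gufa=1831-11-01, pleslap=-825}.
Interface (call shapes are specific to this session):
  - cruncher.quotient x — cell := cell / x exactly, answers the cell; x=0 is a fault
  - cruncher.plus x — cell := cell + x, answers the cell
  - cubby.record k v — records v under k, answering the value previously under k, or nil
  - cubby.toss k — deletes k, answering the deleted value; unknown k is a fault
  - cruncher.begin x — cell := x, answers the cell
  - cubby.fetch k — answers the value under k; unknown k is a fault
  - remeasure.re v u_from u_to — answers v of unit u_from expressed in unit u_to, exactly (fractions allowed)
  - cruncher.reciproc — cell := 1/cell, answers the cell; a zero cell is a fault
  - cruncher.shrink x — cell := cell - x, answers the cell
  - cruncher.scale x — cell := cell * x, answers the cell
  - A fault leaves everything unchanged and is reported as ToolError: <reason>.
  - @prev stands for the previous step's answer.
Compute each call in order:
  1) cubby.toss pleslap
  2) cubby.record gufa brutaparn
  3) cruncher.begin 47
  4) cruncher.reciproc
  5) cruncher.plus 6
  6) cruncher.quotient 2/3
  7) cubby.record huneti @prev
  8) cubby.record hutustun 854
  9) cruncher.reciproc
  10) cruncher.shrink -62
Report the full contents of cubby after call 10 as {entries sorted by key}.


Act: toss[k='pleslap']
Obs: -825
Act: record[k='gufa'; v='brutaparn']
Obs: 1831-11-01
Act: begin[x='47']
Obs: 47
Act: reciproc[]
Obs: 1/47
Act: plus[x='6']
Obs: 283/47
Act: quotient[x='2/3']
Obs: 849/94
Act: record[k='huneti'; v='@prev']
Obs: nil
Act: record[k='hutustun'; v='854']
Obs: nil
Act: reciproc[]
Obs: 94/849
Act: shrink[x='-62']
Obs: 52732/849

Answer: {gufa=brutaparn, huneti=849/94, hutustun=854}


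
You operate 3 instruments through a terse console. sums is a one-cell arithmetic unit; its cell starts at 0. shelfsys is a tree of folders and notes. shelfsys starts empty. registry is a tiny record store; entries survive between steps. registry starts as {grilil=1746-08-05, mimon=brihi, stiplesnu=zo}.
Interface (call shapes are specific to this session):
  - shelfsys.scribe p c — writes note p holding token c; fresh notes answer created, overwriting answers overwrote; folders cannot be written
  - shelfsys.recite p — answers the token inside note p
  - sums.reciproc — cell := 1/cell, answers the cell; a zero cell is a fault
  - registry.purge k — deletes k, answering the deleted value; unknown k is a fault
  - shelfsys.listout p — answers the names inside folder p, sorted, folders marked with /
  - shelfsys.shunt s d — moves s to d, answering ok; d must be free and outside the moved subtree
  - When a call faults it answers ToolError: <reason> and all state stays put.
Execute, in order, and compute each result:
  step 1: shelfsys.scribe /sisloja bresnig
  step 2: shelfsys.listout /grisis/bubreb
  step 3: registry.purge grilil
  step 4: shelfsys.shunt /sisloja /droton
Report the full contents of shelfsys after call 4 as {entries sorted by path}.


Answer: {droton=bresnig}

Derivation:
>>> shelfsys.scribe p→/sisloja c→bresnig
  created
>>> shelfsys.listout p→/grisis/bubreb
  ToolError: not found
>>> registry.purge k→grilil
  1746-08-05
>>> shelfsys.shunt s→/sisloja d→/droton
  ok


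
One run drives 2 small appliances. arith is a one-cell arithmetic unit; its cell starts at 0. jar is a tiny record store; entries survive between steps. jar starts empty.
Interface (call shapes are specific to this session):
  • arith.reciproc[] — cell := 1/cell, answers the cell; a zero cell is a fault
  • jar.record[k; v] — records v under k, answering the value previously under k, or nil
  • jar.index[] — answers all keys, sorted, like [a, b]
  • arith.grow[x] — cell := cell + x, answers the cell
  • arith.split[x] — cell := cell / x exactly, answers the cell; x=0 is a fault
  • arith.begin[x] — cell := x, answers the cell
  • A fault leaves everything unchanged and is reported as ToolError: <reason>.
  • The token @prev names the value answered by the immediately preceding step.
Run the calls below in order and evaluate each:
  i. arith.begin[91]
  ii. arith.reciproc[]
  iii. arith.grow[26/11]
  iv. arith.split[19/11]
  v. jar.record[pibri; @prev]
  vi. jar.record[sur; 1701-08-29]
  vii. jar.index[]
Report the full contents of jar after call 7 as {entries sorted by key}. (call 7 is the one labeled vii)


>>> arith.begin x=91
:: 91
>>> arith.reciproc
:: 1/91
>>> arith.grow x=26/11
:: 2377/1001
>>> arith.split x=19/11
:: 2377/1729
>>> jar.record k=pibri v=@prev
:: nil
>>> jar.record k=sur v=1701-08-29
:: nil
>>> jar.index
:: [pibri, sur]

Answer: {pibri=2377/1729, sur=1701-08-29}


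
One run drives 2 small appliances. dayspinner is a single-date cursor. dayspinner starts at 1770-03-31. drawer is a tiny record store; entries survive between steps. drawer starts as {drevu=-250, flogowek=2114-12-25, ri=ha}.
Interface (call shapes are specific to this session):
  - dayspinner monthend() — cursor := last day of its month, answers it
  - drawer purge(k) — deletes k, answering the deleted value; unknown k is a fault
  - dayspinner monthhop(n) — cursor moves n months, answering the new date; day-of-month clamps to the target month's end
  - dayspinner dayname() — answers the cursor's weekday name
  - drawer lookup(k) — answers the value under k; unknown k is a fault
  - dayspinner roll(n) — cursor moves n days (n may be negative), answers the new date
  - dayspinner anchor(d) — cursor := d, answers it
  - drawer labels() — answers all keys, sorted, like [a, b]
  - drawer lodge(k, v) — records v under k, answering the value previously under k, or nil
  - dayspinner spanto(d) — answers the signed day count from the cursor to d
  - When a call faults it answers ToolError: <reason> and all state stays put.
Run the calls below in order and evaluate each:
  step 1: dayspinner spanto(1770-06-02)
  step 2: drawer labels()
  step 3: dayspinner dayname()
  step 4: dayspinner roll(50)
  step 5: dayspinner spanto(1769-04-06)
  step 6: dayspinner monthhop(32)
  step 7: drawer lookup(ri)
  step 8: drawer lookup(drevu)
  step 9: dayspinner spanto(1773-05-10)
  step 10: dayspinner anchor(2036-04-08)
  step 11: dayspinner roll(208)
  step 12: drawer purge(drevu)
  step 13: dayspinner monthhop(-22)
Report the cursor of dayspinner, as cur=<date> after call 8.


Answer: cur=1773-01-20

Derivation:
> dayspinner spanto d='1770-06-02'
= 63
> drawer labels
= [drevu, flogowek, ri]
> dayspinner dayname
= Saturday
> dayspinner roll n='50'
= 1770-05-20
> dayspinner spanto d='1769-04-06'
= -409
> dayspinner monthhop n='32'
= 1773-01-20
> drawer lookup k='ri'
= ha
> drawer lookup k='drevu'
= -250
> dayspinner spanto d='1773-05-10'
= 110
> dayspinner anchor d='2036-04-08'
= 2036-04-08
> dayspinner roll n='208'
= 2036-11-02
> drawer purge k='drevu'
= -250
> dayspinner monthhop n='-22'
= 2035-01-02


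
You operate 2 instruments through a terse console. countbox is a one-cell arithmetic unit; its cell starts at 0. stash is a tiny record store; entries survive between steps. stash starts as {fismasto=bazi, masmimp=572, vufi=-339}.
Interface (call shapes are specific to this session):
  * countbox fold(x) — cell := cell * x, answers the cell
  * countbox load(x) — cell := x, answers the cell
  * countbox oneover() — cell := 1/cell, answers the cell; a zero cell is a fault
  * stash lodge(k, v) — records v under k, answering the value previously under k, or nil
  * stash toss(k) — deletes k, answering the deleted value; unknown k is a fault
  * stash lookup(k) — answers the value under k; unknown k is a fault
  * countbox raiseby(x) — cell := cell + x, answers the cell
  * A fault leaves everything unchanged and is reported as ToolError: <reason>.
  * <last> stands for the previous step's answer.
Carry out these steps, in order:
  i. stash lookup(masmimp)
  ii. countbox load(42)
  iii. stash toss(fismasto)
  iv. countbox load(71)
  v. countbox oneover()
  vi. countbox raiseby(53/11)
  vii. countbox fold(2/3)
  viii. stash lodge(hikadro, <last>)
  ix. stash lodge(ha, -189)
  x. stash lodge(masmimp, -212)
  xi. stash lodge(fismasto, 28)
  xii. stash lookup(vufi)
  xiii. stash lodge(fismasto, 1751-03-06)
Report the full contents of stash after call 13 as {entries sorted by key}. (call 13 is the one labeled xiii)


→ stash lookup(k→masmimp)
← 572
→ countbox load(x→42)
← 42
→ stash toss(k→fismasto)
← bazi
→ countbox load(x→71)
← 71
→ countbox oneover()
← 1/71
→ countbox raiseby(x→53/11)
← 3774/781
→ countbox fold(x→2/3)
← 2516/781
→ stash lodge(k→hikadro, v→<last>)
← nil
→ stash lodge(k→ha, v→-189)
← nil
→ stash lodge(k→masmimp, v→-212)
← 572
→ stash lodge(k→fismasto, v→28)
← nil
→ stash lookup(k→vufi)
← -339
→ stash lodge(k→fismasto, v→1751-03-06)
← 28

Answer: {fismasto=1751-03-06, ha=-189, hikadro=2516/781, masmimp=-212, vufi=-339}


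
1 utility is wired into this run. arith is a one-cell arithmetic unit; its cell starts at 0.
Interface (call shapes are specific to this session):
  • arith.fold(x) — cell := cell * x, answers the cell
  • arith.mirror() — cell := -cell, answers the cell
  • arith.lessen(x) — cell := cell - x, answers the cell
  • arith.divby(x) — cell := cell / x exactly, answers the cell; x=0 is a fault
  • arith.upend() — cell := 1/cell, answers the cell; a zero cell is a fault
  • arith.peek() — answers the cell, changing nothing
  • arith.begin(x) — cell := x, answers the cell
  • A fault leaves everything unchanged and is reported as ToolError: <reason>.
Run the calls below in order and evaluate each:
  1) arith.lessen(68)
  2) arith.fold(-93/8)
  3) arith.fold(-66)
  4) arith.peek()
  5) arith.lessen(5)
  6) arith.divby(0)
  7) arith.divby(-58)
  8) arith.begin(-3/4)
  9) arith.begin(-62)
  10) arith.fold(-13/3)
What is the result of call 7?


Do: arith.lessen[x: 68]
See: -68
Do: arith.fold[x: -93/8]
See: 1581/2
Do: arith.fold[x: -66]
See: -52173
Do: arith.peek[]
See: -52173
Do: arith.lessen[x: 5]
See: -52178
Do: arith.divby[x: 0]
See: ToolError: division by zero
Do: arith.divby[x: -58]
See: 26089/29
Do: arith.begin[x: -3/4]
See: -3/4
Do: arith.begin[x: -62]
See: -62
Do: arith.fold[x: -13/3]
See: 806/3

Answer: 26089/29


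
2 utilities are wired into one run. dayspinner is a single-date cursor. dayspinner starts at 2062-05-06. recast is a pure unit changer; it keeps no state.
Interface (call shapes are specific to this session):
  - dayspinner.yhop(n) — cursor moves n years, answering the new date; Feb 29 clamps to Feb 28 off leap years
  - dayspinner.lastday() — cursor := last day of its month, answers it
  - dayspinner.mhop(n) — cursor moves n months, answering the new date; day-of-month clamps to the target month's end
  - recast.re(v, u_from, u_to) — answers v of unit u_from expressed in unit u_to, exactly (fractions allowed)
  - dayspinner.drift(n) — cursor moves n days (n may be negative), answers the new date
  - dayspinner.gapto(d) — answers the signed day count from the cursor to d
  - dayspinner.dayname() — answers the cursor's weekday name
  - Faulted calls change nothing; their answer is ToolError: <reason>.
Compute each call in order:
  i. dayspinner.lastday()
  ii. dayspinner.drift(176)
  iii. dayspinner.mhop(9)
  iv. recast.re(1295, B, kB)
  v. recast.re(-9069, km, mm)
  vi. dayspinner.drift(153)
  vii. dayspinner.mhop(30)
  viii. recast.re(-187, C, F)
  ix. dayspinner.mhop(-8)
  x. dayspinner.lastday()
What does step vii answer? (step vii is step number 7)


>> dayspinner.lastday()
<< 2062-05-31
>> dayspinner.drift(176)
<< 2062-11-23
>> dayspinner.mhop(9)
<< 2063-08-23
>> recast.re(1295, B, kB)
<< 259/200
>> recast.re(-9069, km, mm)
<< -9069000000
>> dayspinner.drift(153)
<< 2064-01-23
>> dayspinner.mhop(30)
<< 2066-07-23
>> recast.re(-187, C, F)
<< -1523/5
>> dayspinner.mhop(-8)
<< 2065-11-23
>> dayspinner.lastday()
<< 2065-11-30

Answer: 2066-07-23


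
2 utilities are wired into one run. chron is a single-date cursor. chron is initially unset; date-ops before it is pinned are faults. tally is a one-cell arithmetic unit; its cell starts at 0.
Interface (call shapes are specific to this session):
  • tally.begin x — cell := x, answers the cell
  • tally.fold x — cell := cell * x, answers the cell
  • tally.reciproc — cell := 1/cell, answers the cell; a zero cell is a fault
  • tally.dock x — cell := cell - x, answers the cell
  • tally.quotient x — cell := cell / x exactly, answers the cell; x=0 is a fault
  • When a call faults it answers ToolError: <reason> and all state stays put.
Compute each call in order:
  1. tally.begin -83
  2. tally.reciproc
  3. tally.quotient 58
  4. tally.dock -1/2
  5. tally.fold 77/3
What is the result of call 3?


·→ tally.begin(x: -83)
·← -83
·→ tally.reciproc()
·← -1/83
·→ tally.quotient(x: 58)
·← -1/4814
·→ tally.dock(x: -1/2)
·← 1203/2407
·→ tally.fold(x: 77/3)
·← 30877/2407

Answer: -1/4814


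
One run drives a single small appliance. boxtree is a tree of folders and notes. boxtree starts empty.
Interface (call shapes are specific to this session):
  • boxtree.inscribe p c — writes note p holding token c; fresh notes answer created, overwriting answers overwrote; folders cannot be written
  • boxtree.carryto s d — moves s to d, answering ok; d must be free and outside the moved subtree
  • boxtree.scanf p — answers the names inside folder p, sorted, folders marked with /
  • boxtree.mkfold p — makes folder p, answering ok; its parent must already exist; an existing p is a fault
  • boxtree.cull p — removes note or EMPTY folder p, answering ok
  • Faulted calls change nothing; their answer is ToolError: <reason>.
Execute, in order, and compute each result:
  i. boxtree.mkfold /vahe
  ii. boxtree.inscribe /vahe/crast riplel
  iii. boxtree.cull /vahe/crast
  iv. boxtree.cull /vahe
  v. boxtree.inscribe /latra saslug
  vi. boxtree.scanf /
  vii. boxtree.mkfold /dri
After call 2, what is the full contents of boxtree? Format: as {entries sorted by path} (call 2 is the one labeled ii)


Answer: {vahe/, vahe/crast=riplel}

Derivation:
Using boxtree.mkfold using p='/vahe', and see ok.
I call boxtree.inscribe using p='/vahe/crast', c='riplel', giving created.
I call boxtree.cull using p='/vahe/crast', and observe ok.
I try boxtree.cull using p='/vahe', which returns ok.
I use boxtree.inscribe using p='/latra', c='saslug', giving created.
Using boxtree.scanf using p='/', → [latra].
I call boxtree.mkfold using p='/dri': ok.
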